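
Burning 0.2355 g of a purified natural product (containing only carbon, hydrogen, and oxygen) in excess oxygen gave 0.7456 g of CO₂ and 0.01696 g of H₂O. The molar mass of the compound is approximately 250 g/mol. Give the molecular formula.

C18H2O2

mol C = 0.7456 g CO₂ ÷ 44.009 g/mol = 0.016942 mol
mol H = 2 × 0.01696 g H₂O ÷ 18.015 g/mol = 0.0018829 mol
mass O = 0.2355 − (0.20349 + 0.0018979) = 0.030112 g → mol O = 0.030112 ÷ 15.999 = 0.0018821 mol
Divide by the smallest (0.0018821 mol): C 9.002, H 1.000, O 1.000
Empirical formula: C9HO
Empirical-formula mass = 125.11 g/mol; 250 ÷ 125.11 ≈ 2, so the molecular formula is C18H2O2.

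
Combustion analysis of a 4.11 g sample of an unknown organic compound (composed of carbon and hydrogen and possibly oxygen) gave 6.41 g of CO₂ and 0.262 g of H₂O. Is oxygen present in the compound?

yes

mol C = 6.41 g CO₂ ÷ 44.009 g/mol = 0.1457 mol
mol H = 2 × 0.262 g H₂O ÷ 18.015 g/mol = 0.02909 mol
C and H account for only 1.779 g of the 4.11 g sample; the remaining 2.331 g must be oxygen.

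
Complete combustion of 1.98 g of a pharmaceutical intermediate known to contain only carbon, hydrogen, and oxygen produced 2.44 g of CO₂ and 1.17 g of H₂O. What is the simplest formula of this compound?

mol C = 2.44 g CO₂ ÷ 44.009 g/mol = 0.05544 mol
mol H = 2 × 1.17 g H₂O ÷ 18.015 g/mol = 0.1299 mol
mass O = 1.98 − (0.6659 + 0.1309) = 1.183 g → mol O = 1.183 ÷ 15.999 = 0.07395 mol
Divide by the smallest (0.05544 mol): C 1.000, H 2.343, O 1.334
Multiplying each by 3 gives whole numbers: C 3.00, H 7.03, O 4.00

C3H7O4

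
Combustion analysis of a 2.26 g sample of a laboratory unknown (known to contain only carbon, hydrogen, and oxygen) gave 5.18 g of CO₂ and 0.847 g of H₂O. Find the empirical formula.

C5H4O2

mol C = 5.18 g CO₂ ÷ 44.009 g/mol = 0.1177 mol
mol H = 2 × 0.847 g H₂O ÷ 18.015 g/mol = 0.09403 mol
mass O = 2.26 − (1.414 + 0.09479) = 0.7515 g → mol O = 0.7515 ÷ 15.999 = 0.04697 mol
Divide by the smallest (0.04697 mol): C 2.506, H 2.002, O 1.000
Multiplying each by 2 gives whole numbers: C 5.01, H 4.00, O 2.00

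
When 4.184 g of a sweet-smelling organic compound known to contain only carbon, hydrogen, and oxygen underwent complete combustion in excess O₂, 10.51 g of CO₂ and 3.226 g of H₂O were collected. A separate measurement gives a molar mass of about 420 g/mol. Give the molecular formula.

C24H36O6

mol C = 10.51 g CO₂ ÷ 44.009 g/mol = 0.23881 mol
mol H = 2 × 3.226 g H₂O ÷ 18.015 g/mol = 0.35815 mol
mass O = 4.184 − (2.8684 + 0.36101) = 0.95458 g → mol O = 0.95458 ÷ 15.999 = 0.059665 mol
Divide by the smallest (0.059665 mol): C 4.003, H 6.003, O 1.000
Empirical formula: C4H6O
Empirical-formula mass = 70.09 g/mol; 420 ÷ 70.09 ≈ 6, so the molecular formula is C24H36O6.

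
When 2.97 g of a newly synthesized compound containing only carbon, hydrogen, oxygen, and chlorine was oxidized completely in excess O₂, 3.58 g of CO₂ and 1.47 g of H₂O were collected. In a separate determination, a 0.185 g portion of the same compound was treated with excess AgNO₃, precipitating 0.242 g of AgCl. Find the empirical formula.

C3H6ClO2

mol C = 3.58 g CO₂ ÷ 44.009 g/mol = 0.08135 mol
mol H = 2 × 1.47 g H₂O ÷ 18.015 g/mol = 0.1632 mol
From the AgCl data: mol Cl per gram of compound = (0.242 ÷ 143.318) ÷ 0.185 = 0.009127 mol/g, so in the 2.97 g combustion sample mol Cl = 0.02711 mol
mass O = 2.97 − (0.9771 + 0.1645 + 0.9610) = 0.8675 g → mol O = 0.8675 ÷ 15.999 = 0.05422 mol
Divide by the smallest (0.02711 mol): C 3.001, H 6.020, Cl 1.000, O 2.000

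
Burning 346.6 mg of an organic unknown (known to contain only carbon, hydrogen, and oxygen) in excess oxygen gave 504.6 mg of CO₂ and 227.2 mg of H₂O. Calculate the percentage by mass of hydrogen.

7.34%

mol C = 0.5046 g CO₂ ÷ 44.009 g/mol = 0.011466 mol
mol H = 2 × 0.2272 g H₂O ÷ 18.015 g/mol = 0.025223 mol
mass O = 0.3466 − (0.13772 + 0.025425) = 0.18346 g → mol O = 0.18346 ÷ 15.999 = 0.011467 mol
mass % H = 0.025425 g ÷ 0.3466 g × 100%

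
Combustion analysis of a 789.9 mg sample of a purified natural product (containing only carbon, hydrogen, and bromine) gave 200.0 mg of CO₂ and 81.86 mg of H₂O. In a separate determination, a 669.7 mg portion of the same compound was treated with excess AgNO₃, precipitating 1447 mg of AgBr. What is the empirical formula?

CH2Br2

mol C = 0.2000 g CO₂ ÷ 44.009 g/mol = 0.0045445 mol
mol H = 2 × 0.08186 g H₂O ÷ 18.015 g/mol = 0.0090880 mol
From the AgBr data: mol Br per gram of compound = (1.447 ÷ 187.772) ÷ 0.6697 = 0.011507 mol/g, so in the 0.7899 g combustion sample mol Br = 0.0090893 mol
Divide by the smallest (0.0045445 mol): C 1.000, H 2.000, Br 2.000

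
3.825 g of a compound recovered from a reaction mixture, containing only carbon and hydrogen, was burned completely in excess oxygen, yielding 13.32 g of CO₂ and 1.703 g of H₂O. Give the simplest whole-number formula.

C8H5

mol C = 13.32 g CO₂ ÷ 44.009 g/mol = 0.30267 mol
mol H = 2 × 1.703 g H₂O ÷ 18.015 g/mol = 0.18906 mol
Divide by the smallest (0.18906 mol): C 1.601, H 1.000
Multiplying each by 5 gives whole numbers: C 8.00, H 5.00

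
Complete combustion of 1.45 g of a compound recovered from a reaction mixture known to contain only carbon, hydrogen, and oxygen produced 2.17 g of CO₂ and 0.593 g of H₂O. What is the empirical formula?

C3H4O3

mol C = 2.17 g CO₂ ÷ 44.009 g/mol = 0.04931 mol
mol H = 2 × 0.593 g H₂O ÷ 18.015 g/mol = 0.06583 mol
mass O = 1.45 − (0.5922 + 0.06636) = 0.7914 g → mol O = 0.7914 ÷ 15.999 = 0.04947 mol
Divide by the smallest (0.04931 mol): C 1.000, H 1.335, O 1.003
Multiplying each by 3 gives whole numbers: C 3.00, H 4.01, O 3.01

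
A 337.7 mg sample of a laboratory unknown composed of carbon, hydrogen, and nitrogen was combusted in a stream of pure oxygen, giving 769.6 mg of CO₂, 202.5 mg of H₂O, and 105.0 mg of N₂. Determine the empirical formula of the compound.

mol C = 0.7696 g CO₂ ÷ 44.009 g/mol = 0.017487 mol
mol H = 2 × 0.2025 g H₂O ÷ 18.015 g/mol = 0.022481 mol
mol N = 2 × 0.1050 g N₂ ÷ 28.014 g/mol = 0.0074963 mol
Divide by the smallest (0.0074963 mol): C 2.333, H 2.999, N 1.000
Multiplying each by 3 gives whole numbers: C 7.00, H 9.00, N 3.00

C7H9N3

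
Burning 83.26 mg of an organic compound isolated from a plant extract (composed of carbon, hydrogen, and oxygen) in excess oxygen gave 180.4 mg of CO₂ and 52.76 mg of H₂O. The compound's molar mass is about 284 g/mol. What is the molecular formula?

C14H20O6

mol C = 0.1804 g CO₂ ÷ 44.009 g/mol = 0.0040992 mol
mol H = 2 × 0.05276 g H₂O ÷ 18.015 g/mol = 0.0058573 mol
mass O = 0.08326 − (0.049235 + 0.0059042) = 0.028121 g → mol O = 0.028121 ÷ 15.999 = 0.0017577 mol
Divide by the smallest (0.0017577 mol): C 2.332, H 3.332, O 1.000
Multiplying each by 3 gives whole numbers: C 7.00, H 10.00, O 3.00
Empirical formula: C7H10O3
Empirical-formula mass = 142.15 g/mol; 284 ÷ 142.15 ≈ 2, so the molecular formula is C14H20O6.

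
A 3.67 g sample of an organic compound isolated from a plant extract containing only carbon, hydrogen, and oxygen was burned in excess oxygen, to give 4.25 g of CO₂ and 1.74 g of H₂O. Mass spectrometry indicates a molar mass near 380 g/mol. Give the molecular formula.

mol C = 4.25 g CO₂ ÷ 44.009 g/mol = 0.09657 mol
mol H = 2 × 1.74 g H₂O ÷ 18.015 g/mol = 0.1932 mol
mass O = 3.67 − (1.160 + 0.1947) = 2.315 g → mol O = 2.315 ÷ 15.999 = 0.1447 mol
Divide by the smallest (0.09657 mol): C 1.000, H 2.000, O 1.499
Multiplying each by 2 gives whole numbers: C 2.00, H 4.00, O 3.00
Empirical formula: C2H4O3
Empirical-formula mass = 76.05 g/mol; 380 ÷ 76.05 ≈ 5, so the molecular formula is C10H20O15.

C10H20O15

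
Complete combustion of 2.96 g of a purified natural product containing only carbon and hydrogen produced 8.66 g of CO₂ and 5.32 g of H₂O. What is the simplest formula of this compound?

mol C = 8.66 g CO₂ ÷ 44.009 g/mol = 0.1968 mol
mol H = 2 × 5.32 g H₂O ÷ 18.015 g/mol = 0.5906 mol
Divide by the smallest (0.1968 mol): C 1.000, H 3.001

CH3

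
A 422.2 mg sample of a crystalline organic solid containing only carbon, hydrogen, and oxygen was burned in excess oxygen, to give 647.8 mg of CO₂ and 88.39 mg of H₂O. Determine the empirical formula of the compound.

mol C = 0.6478 g CO₂ ÷ 44.009 g/mol = 0.014720 mol
mol H = 2 × 0.08839 g H₂O ÷ 18.015 g/mol = 0.0098129 mol
mass O = 0.4222 − (0.17680 + 0.0098914) = 0.23551 g → mol O = 0.23551 ÷ 15.999 = 0.014720 mol
Divide by the smallest (0.0098129 mol): C 1.500, H 1.000, O 1.500
Multiplying each by 2 gives whole numbers: C 3.00, H 2.00, O 3.00

C3H2O3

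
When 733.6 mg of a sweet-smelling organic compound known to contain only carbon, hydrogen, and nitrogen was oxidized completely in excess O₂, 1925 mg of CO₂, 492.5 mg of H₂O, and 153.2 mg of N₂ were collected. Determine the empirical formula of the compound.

C4H5N

mol C = 1.925 g CO₂ ÷ 44.009 g/mol = 0.043741 mol
mol H = 2 × 0.4925 g H₂O ÷ 18.015 g/mol = 0.054677 mol
mol N = 2 × 0.1532 g N₂ ÷ 28.014 g/mol = 0.010937 mol
Divide by the smallest (0.010937 mol): C 3.999, H 4.999, N 1.000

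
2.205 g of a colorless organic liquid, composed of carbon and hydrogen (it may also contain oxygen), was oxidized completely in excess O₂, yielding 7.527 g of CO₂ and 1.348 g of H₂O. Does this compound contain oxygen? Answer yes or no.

mol C = 7.527 g CO₂ ÷ 44.009 g/mol = 0.17103 mol
mol H = 2 × 1.348 g H₂O ÷ 18.015 g/mol = 0.14965 mol
C and H together account for 2.2051 g — essentially the entire 2.205 g sample — so the compound contains no oxygen.

no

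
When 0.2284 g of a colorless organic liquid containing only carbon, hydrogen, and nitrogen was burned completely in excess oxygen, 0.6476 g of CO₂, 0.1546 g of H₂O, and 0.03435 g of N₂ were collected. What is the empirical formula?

mol C = 0.6476 g CO₂ ÷ 44.009 g/mol = 0.014715 mol
mol H = 2 × 0.1546 g H₂O ÷ 18.015 g/mol = 0.017163 mol
mol N = 2 × 0.03435 g N₂ ÷ 28.014 g/mol = 0.0024523 mol
Divide by the smallest (0.0024523 mol): C 6.000, H 6.999, N 1.000

C6H7N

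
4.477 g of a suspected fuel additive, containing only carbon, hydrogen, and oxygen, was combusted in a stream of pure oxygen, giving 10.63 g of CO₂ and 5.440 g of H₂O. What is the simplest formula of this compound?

mol C = 10.63 g CO₂ ÷ 44.009 g/mol = 0.24154 mol
mol H = 2 × 5.440 g H₂O ÷ 18.015 g/mol = 0.60394 mol
mass O = 4.477 − (2.9012 + 0.60877) = 0.96707 g → mol O = 0.96707 ÷ 15.999 = 0.060446 mol
Divide by the smallest (0.060446 mol): C 3.996, H 9.991, O 1.000

C4H10O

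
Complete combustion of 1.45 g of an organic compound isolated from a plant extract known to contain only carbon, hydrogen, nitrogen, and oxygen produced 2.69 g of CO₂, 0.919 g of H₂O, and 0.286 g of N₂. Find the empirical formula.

C3H5NO

mol C = 2.69 g CO₂ ÷ 44.009 g/mol = 0.06112 mol
mol H = 2 × 0.919 g H₂O ÷ 18.015 g/mol = 0.1020 mol
mol N = 2 × 0.286 g N₂ ÷ 28.014 g/mol = 0.02042 mol
mass O = 1.45 − (0.7342 + 0.1028 + 0.2860) = 0.3270 g → mol O = 0.3270 ÷ 15.999 = 0.02044 mol
Divide by the smallest (0.02042 mol): C 2.994, H 4.997, N 1.000, O 1.001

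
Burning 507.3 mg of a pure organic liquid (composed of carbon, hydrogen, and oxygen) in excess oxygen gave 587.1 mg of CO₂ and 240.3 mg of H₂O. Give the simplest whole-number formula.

C2H4O3

mol C = 0.5871 g CO₂ ÷ 44.009 g/mol = 0.013340 mol
mol H = 2 × 0.2403 g H₂O ÷ 18.015 g/mol = 0.026678 mol
mass O = 0.5073 − (0.16023 + 0.026891) = 0.32018 g → mol O = 0.32018 ÷ 15.999 = 0.020012 mol
Divide by the smallest (0.013340 mol): C 1.000, H 2.000, O 1.500
Multiplying each by 2 gives whole numbers: C 2.00, H 4.00, O 3.00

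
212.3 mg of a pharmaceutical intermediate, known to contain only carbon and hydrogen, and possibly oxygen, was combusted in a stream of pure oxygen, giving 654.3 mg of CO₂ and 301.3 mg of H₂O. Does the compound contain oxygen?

no

mol C = 0.6543 g CO₂ ÷ 44.009 g/mol = 0.014867 mol
mol H = 2 × 0.3013 g H₂O ÷ 18.015 g/mol = 0.033450 mol
C and H together account for 0.21229 g — essentially the entire 0.2123 g sample — so the compound contains no oxygen.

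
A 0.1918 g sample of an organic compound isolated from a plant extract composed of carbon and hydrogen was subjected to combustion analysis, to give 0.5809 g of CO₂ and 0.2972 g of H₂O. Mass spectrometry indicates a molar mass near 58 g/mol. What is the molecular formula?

mol C = 0.5809 g CO₂ ÷ 44.009 g/mol = 0.013200 mol
mol H = 2 × 0.2972 g H₂O ÷ 18.015 g/mol = 0.032995 mol
Divide by the smallest (0.013200 mol): C 1.000, H 2.500
Multiplying each by 2 gives whole numbers: C 2.00, H 5.00
Empirical formula: C2H5
Empirical-formula mass = 29.06 g/mol; 58 ÷ 29.06 ≈ 2, so the molecular formula is C4H10.

C4H10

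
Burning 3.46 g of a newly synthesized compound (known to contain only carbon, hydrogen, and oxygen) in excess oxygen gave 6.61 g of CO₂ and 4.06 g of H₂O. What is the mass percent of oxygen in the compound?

34.7%

mol C = 6.61 g CO₂ ÷ 44.009 g/mol = 0.1502 mol
mol H = 2 × 4.06 g H₂O ÷ 18.015 g/mol = 0.4507 mol
mass O = 3.46 − (1.804 + 0.4543) = 1.202 g → mol O = 1.202 ÷ 15.999 = 0.07511 mol
mass % O = 1.202 g ÷ 3.46 g × 100%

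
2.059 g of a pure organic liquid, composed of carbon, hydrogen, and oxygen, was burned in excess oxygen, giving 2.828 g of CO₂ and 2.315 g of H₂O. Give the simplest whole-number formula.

CH4O

mol C = 2.828 g CO₂ ÷ 44.009 g/mol = 0.064260 mol
mol H = 2 × 2.315 g H₂O ÷ 18.015 g/mol = 0.25701 mol
mass O = 2.059 − (0.77182 + 0.25906) = 1.0281 g → mol O = 1.0281 ÷ 15.999 = 0.064261 mol
Divide by the smallest (0.064260 mol): C 1.000, H 4.000, O 1.000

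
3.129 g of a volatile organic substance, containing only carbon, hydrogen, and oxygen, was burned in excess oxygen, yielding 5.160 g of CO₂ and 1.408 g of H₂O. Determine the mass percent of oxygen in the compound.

49.96%

mol C = 5.160 g CO₂ ÷ 44.009 g/mol = 0.11725 mol
mol H = 2 × 1.408 g H₂O ÷ 18.015 g/mol = 0.15631 mol
mass O = 3.129 − (1.4083 + 0.15756) = 1.5632 g → mol O = 1.5632 ÷ 15.999 = 0.097704 mol
mass % O = 1.5632 g ÷ 3.129 g × 100%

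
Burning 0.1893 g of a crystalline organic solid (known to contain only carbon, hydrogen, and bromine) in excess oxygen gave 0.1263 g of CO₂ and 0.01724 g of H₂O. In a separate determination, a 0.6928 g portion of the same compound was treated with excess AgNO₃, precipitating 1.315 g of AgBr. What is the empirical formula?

C3H2Br2

mol C = 0.1263 g CO₂ ÷ 44.009 g/mol = 0.0028699 mol
mol H = 2 × 0.01724 g H₂O ÷ 18.015 g/mol = 0.0019140 mol
From the AgBr data: mol Br per gram of compound = (1.315 ÷ 187.772) ÷ 0.6928 = 0.010109 mol/g, so in the 0.1893 g combustion sample mol Br = 0.0019135 mol
Divide by the smallest (0.0019135 mol): C 1.500, H 1.000, Br 1.000
Multiplying each by 2 gives whole numbers: C 3.00, H 2.00, Br 2.00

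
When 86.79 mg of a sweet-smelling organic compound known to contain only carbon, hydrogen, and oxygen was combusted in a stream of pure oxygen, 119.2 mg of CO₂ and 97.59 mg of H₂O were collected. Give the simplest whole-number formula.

mol C = 0.1192 g CO₂ ÷ 44.009 g/mol = 0.0027085 mol
mol H = 2 × 0.09759 g H₂O ÷ 18.015 g/mol = 0.010834 mol
mass O = 0.08679 − (0.032532 + 0.010921) = 0.043337 g → mol O = 0.043337 ÷ 15.999 = 0.0027087 mol
Divide by the smallest (0.0027085 mol): C 1.000, H 4.000, O 1.000

CH4O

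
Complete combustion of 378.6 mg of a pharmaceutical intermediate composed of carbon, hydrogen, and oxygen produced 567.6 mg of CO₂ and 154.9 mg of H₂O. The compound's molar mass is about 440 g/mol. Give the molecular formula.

mol C = 0.5676 g CO₂ ÷ 44.009 g/mol = 0.012897 mol
mol H = 2 × 0.1549 g H₂O ÷ 18.015 g/mol = 0.017197 mol
mass O = 0.3786 − (0.15491 + 0.017334) = 0.20636 g → mol O = 0.20636 ÷ 15.999 = 0.012898 mol
Divide by the smallest (0.012897 mol): C 1.000, H 1.333, O 1.000
Multiplying each by 3 gives whole numbers: C 3.00, H 4.00, O 3.00
Empirical formula: C3H4O3
Empirical-formula mass = 88.06 g/mol; 440 ÷ 88.06 ≈ 5, so the molecular formula is C15H20O15.

C15H20O15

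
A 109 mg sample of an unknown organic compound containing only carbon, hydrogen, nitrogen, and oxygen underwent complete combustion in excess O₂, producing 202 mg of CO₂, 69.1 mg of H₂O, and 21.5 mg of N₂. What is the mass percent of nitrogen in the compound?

19.7%

mol C = 0.202 g CO₂ ÷ 44.009 g/mol = 0.004590 mol
mol H = 2 × 0.0691 g H₂O ÷ 18.015 g/mol = 0.007671 mol
mol N = 2 × 0.0215 g N₂ ÷ 28.014 g/mol = 0.001535 mol
mass O = 0.109 − (0.05513 + 0.007733 + 0.02150) = 0.02464 g → mol O = 0.02464 ÷ 15.999 = 0.001540 mol
mass % N = 0.02150 g ÷ 0.109 g × 100%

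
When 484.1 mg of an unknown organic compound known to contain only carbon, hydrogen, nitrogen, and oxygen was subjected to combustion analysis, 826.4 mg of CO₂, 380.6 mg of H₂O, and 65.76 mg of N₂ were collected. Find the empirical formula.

mol C = 0.8264 g CO₂ ÷ 44.009 g/mol = 0.018778 mol
mol H = 2 × 0.3806 g H₂O ÷ 18.015 g/mol = 0.042254 mol
mol N = 2 × 0.06576 g N₂ ÷ 28.014 g/mol = 0.0046948 mol
mass O = 0.4841 − (0.22554 + 0.042592 + 0.065760) = 0.15021 g → mol O = 0.15021 ÷ 15.999 = 0.0093885 mol
Divide by the smallest (0.0046948 mol): C 4.000, H 9.000, N 1.000, O 2.000

C4H9NO2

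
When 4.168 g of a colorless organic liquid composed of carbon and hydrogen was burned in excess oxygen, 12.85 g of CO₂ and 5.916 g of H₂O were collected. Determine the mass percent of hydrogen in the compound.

mol C = 12.85 g CO₂ ÷ 44.009 g/mol = 0.29199 mol
mol H = 2 × 5.916 g H₂O ÷ 18.015 g/mol = 0.65679 mol
mass % H = 0.66204 g ÷ 4.168 g × 100%

15.88%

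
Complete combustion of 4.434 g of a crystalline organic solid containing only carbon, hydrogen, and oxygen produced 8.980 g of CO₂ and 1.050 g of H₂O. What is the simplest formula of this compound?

C7H4O4

mol C = 8.980 g CO₂ ÷ 44.009 g/mol = 0.20405 mol
mol H = 2 × 1.050 g H₂O ÷ 18.015 g/mol = 0.11657 mol
mass O = 4.434 − (2.4508 + 0.11750) = 1.8657 g → mol O = 1.8657 ÷ 15.999 = 0.11661 mol
Divide by the smallest (0.11657 mol): C 1.750, H 1.000, O 1.000
Multiplying each by 4 gives whole numbers: C 7.00, H 4.00, O 4.00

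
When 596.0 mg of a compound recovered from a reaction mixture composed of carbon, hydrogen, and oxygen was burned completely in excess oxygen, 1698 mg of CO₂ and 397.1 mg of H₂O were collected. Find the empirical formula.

mol C = 1.698 g CO₂ ÷ 44.009 g/mol = 0.038583 mol
mol H = 2 × 0.3971 g H₂O ÷ 18.015 g/mol = 0.044085 mol
mass O = 0.5960 − (0.46342 + 0.044438) = 0.088141 g → mol O = 0.088141 ÷ 15.999 = 0.0055092 mol
Divide by the smallest (0.0055092 mol): C 7.003, H 8.002, O 1.000

C7H8O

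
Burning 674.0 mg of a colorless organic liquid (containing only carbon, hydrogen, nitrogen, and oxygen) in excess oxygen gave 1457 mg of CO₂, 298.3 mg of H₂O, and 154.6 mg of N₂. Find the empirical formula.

mol C = 1.457 g CO₂ ÷ 44.009 g/mol = 0.033107 mol
mol H = 2 × 0.2983 g H₂O ÷ 18.015 g/mol = 0.033117 mol
mol N = 2 × 0.1546 g N₂ ÷ 28.014 g/mol = 0.011037 mol
mass O = 0.6740 − (0.39765 + 0.033382 + 0.15460) = 0.088372 g → mol O = 0.088372 ÷ 15.999 = 0.0055236 mol
Divide by the smallest (0.0055236 mol): C 5.994, H 5.996, N 1.998, O 1.000

C6H6N2O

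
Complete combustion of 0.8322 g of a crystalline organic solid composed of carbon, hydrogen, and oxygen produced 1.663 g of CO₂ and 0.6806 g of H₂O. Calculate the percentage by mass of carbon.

54.54%

mol C = 1.663 g CO₂ ÷ 44.009 g/mol = 0.037788 mol
mol H = 2 × 0.6806 g H₂O ÷ 18.015 g/mol = 0.075559 mol
mass O = 0.8322 − (0.45387 + 0.076164) = 0.30217 g → mol O = 0.30217 ÷ 15.999 = 0.018887 mol
mass % C = 0.45387 g ÷ 0.8322 g × 100%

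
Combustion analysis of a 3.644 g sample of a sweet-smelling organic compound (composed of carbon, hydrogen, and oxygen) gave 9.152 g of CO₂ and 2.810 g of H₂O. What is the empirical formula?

mol C = 9.152 g CO₂ ÷ 44.009 g/mol = 0.20796 mol
mol H = 2 × 2.810 g H₂O ÷ 18.015 g/mol = 0.31196 mol
mass O = 3.644 − (2.4978 + 0.31446) = 0.83176 g → mol O = 0.83176 ÷ 15.999 = 0.051989 mol
Divide by the smallest (0.051989 mol): C 4.000, H 6.001, O 1.000

C4H6O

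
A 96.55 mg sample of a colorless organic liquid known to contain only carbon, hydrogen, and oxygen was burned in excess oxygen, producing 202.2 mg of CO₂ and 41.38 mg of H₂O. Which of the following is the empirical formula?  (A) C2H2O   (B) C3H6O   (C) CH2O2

(A) C2H2O

mol C = 0.2022 g CO₂ ÷ 44.009 g/mol = 0.0045945 mol
mol H = 2 × 0.04138 g H₂O ÷ 18.015 g/mol = 0.0045939 mol
mass O = 0.09655 − (0.055185 + 0.0046307) = 0.036735 g → mol O = 0.036735 ÷ 15.999 = 0.0022961 mol
Divide by the smallest (0.0022961 mol): C 2.001, H 2.001, O 1.000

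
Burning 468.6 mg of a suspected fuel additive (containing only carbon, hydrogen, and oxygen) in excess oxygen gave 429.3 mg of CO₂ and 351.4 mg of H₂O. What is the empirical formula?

mol C = 0.4293 g CO₂ ÷ 44.009 g/mol = 0.0097548 mol
mol H = 2 × 0.3514 g H₂O ÷ 18.015 g/mol = 0.039012 mol
mass O = 0.4686 − (0.11717 + 0.039324) = 0.31211 g → mol O = 0.31211 ÷ 15.999 = 0.019508 mol
Divide by the smallest (0.0097548 mol): C 1.000, H 3.999, O 2.000

CH4O2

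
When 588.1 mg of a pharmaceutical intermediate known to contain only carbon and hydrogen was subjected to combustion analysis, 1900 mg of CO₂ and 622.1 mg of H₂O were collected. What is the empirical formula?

mol C = 1.900 g CO₂ ÷ 44.009 g/mol = 0.043173 mol
mol H = 2 × 0.6221 g H₂O ÷ 18.015 g/mol = 0.069065 mol
Divide by the smallest (0.043173 mol): C 1.000, H 1.600
Multiplying each by 5 gives whole numbers: C 5.00, H 8.00

C5H8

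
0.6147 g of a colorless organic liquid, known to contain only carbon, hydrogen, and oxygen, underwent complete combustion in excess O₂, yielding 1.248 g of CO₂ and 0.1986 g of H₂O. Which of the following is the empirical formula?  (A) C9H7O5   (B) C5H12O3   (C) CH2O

(A) C9H7O5

mol C = 1.248 g CO₂ ÷ 44.009 g/mol = 0.028358 mol
mol H = 2 × 0.1986 g H₂O ÷ 18.015 g/mol = 0.022048 mol
mass O = 0.6147 − (0.34061 + 0.022225) = 0.25187 g → mol O = 0.25187 ÷ 15.999 = 0.015743 mol
Divide by the smallest (0.015743 mol): C 1.801, H 1.401, O 1.000
Multiplying each by 5 gives whole numbers: C 9.01, H 7.00, O 5.00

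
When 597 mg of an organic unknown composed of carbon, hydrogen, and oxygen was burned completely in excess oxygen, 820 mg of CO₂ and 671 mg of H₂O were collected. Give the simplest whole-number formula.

mol C = 0.820 g CO₂ ÷ 44.009 g/mol = 0.01863 mol
mol H = 2 × 0.671 g H₂O ÷ 18.015 g/mol = 0.07449 mol
mass O = 0.597 − (0.2238 + 0.07509) = 0.2981 g → mol O = 0.2981 ÷ 15.999 = 0.01863 mol
Divide by the smallest (0.01863 mol): C 1.000, H 3.998, O 1.000

CH4O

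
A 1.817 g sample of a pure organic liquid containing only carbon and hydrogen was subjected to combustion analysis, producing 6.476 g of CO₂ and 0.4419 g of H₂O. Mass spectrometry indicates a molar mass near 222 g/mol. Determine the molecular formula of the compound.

mol C = 6.476 g CO₂ ÷ 44.009 g/mol = 0.14715 mol
mol H = 2 × 0.4419 g H₂O ÷ 18.015 g/mol = 0.049059 mol
Divide by the smallest (0.049059 mol): C 2.999, H 1.000
Empirical formula: C3H
Empirical-formula mass = 37.04 g/mol; 222 ÷ 37.04 ≈ 6, so the molecular formula is C18H6.

C18H6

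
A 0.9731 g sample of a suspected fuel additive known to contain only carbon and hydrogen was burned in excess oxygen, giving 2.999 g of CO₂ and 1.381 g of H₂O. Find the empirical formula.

C4H9

mol C = 2.999 g CO₂ ÷ 44.009 g/mol = 0.068145 mol
mol H = 2 × 1.381 g H₂O ÷ 18.015 g/mol = 0.15332 mol
Divide by the smallest (0.068145 mol): C 1.000, H 2.250
Multiplying each by 4 gives whole numbers: C 4.00, H 9.00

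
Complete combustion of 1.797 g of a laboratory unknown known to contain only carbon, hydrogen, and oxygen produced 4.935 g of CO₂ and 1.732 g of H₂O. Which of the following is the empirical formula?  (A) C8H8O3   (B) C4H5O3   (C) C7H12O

(C) C7H12O

mol C = 4.935 g CO₂ ÷ 44.009 g/mol = 0.11214 mol
mol H = 2 × 1.732 g H₂O ÷ 18.015 g/mol = 0.19228 mol
mass O = 1.797 − (1.3469 + 0.19382) = 0.25631 g → mol O = 0.25631 ÷ 15.999 = 0.016020 mol
Divide by the smallest (0.016020 mol): C 7.000, H 12.002, O 1.000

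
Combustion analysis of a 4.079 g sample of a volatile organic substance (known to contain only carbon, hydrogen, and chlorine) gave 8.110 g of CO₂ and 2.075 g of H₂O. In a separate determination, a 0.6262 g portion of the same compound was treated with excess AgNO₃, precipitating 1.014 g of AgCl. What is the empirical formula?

C4H5Cl

mol C = 8.110 g CO₂ ÷ 44.009 g/mol = 0.18428 mol
mol H = 2 × 2.075 g H₂O ÷ 18.015 g/mol = 0.23036 mol
From the AgCl data: mol Cl per gram of compound = (1.014 ÷ 143.318) ÷ 0.6262 = 0.011299 mol/g, so in the 4.079 g combustion sample mol Cl = 0.046087 mol
Divide by the smallest (0.046087 mol): C 3.999, H 4.998, Cl 1.000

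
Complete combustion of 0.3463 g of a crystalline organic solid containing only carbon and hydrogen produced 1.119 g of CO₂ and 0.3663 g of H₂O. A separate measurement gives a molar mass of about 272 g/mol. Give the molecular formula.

C20H32

mol C = 1.119 g CO₂ ÷ 44.009 g/mol = 0.025427 mol
mol H = 2 × 0.3663 g H₂O ÷ 18.015 g/mol = 0.040666 mol
Divide by the smallest (0.025427 mol): C 1.000, H 1.599
Multiplying each by 5 gives whole numbers: C 5.00, H 8.00
Empirical formula: C5H8
Empirical-formula mass = 68.12 g/mol; 272 ÷ 68.12 ≈ 4, so the molecular formula is C20H32.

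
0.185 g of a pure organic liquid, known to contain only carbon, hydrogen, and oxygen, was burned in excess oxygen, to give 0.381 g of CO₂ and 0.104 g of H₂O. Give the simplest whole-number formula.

mol C = 0.381 g CO₂ ÷ 44.009 g/mol = 0.008657 mol
mol H = 2 × 0.104 g H₂O ÷ 18.015 g/mol = 0.01155 mol
mass O = 0.185 − (0.1040 + 0.01164) = 0.06938 g → mol O = 0.06938 ÷ 15.999 = 0.004336 mol
Divide by the smallest (0.004336 mol): C 1.996, H 2.663, O 1.000
Multiplying each by 3 gives whole numbers: C 5.99, H 7.99, O 3.00

C6H8O3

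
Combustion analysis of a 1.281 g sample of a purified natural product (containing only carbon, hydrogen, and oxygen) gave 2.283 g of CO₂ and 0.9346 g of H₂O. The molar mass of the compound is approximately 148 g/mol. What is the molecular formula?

mol C = 2.283 g CO₂ ÷ 44.009 g/mol = 0.051876 mol
mol H = 2 × 0.9346 g H₂O ÷ 18.015 g/mol = 0.10376 mol
mass O = 1.281 − (0.62308 + 0.10459) = 0.55333 g → mol O = 0.55333 ÷ 15.999 = 0.034585 mol
Divide by the smallest (0.034585 mol): C 1.500, H 3.000, O 1.000
Multiplying each by 2 gives whole numbers: C 3.00, H 6.00, O 2.00
Empirical formula: C3H6O2
Empirical-formula mass = 74.08 g/mol; 148 ÷ 74.08 ≈ 2, so the molecular formula is C6H12O4.

C6H12O4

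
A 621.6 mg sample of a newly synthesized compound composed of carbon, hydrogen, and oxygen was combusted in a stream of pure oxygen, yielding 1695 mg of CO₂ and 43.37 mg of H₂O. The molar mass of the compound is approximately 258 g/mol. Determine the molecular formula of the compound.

C16H2O4

mol C = 1.695 g CO₂ ÷ 44.009 g/mol = 0.038515 mol
mol H = 2 × 0.04337 g H₂O ÷ 18.015 g/mol = 0.0048149 mol
mass O = 0.6216 − (0.46260 + 0.0048534) = 0.15414 g → mol O = 0.15414 ÷ 15.999 = 0.0096346 mol
Divide by the smallest (0.0048149 mol): C 7.999, H 1.000, O 2.001
Empirical formula: C8HO2
Empirical-formula mass = 129.09 g/mol; 258 ÷ 129.09 ≈ 2, so the molecular formula is C16H2O4.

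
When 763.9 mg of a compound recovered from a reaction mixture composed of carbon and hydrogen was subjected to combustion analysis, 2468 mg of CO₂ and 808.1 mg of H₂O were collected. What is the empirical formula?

mol C = 2.468 g CO₂ ÷ 44.009 g/mol = 0.056079 mol
mol H = 2 × 0.8081 g H₂O ÷ 18.015 g/mol = 0.089714 mol
Divide by the smallest (0.056079 mol): C 1.000, H 1.600
Multiplying each by 5 gives whole numbers: C 5.00, H 8.00

C5H8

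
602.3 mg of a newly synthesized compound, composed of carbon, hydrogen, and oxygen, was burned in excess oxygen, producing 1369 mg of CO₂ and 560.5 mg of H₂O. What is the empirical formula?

C3H6O

mol C = 1.369 g CO₂ ÷ 44.009 g/mol = 0.031107 mol
mol H = 2 × 0.5605 g H₂O ÷ 18.015 g/mol = 0.062226 mol
mass O = 0.6023 − (0.37363 + 0.062724) = 0.16595 g → mol O = 0.16595 ÷ 15.999 = 0.010372 mol
Divide by the smallest (0.010372 mol): C 2.999, H 5.999, O 1.000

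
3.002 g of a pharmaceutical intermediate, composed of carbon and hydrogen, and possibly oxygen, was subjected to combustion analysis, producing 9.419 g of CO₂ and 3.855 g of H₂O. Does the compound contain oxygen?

mol C = 9.419 g CO₂ ÷ 44.009 g/mol = 0.21402 mol
mol H = 2 × 3.855 g H₂O ÷ 18.015 g/mol = 0.42798 mol
C and H together account for 3.0020 g — essentially the entire 3.002 g sample — so the compound contains no oxygen.

no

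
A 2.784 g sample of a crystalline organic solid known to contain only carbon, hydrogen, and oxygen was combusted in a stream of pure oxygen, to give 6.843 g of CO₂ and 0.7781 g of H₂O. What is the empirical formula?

C9H5O3

mol C = 6.843 g CO₂ ÷ 44.009 g/mol = 0.15549 mol
mol H = 2 × 0.7781 g H₂O ÷ 18.015 g/mol = 0.086384 mol
mass O = 2.784 − (1.8676 + 0.087075) = 0.82932 g → mol O = 0.82932 ÷ 15.999 = 0.051836 mol
Divide by the smallest (0.051836 mol): C 3.000, H 1.666, O 1.000
Multiplying each by 3 gives whole numbers: C 9.00, H 5.00, O 3.00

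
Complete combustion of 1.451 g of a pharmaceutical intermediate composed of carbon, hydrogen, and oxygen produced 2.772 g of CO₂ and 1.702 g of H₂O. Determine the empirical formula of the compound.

C2H6O

mol C = 2.772 g CO₂ ÷ 44.009 g/mol = 0.062987 mol
mol H = 2 × 1.702 g H₂O ÷ 18.015 g/mol = 0.18895 mol
mass O = 1.451 − (0.75654 + 0.19047) = 0.50400 g → mol O = 0.50400 ÷ 15.999 = 0.031502 mol
Divide by the smallest (0.031502 mol): C 1.999, H 5.998, O 1.000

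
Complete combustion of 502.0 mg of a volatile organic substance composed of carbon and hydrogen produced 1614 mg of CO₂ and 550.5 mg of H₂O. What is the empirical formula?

mol C = 1.614 g CO₂ ÷ 44.009 g/mol = 0.036674 mol
mol H = 2 × 0.5505 g H₂O ÷ 18.015 g/mol = 0.061116 mol
Divide by the smallest (0.036674 mol): C 1.000, H 1.666
Multiplying each by 3 gives whole numbers: C 3.00, H 5.00

C3H5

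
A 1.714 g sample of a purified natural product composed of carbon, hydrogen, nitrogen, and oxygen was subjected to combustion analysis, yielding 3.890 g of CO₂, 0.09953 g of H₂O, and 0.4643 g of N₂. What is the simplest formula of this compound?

mol C = 3.890 g CO₂ ÷ 44.009 g/mol = 0.088391 mol
mol H = 2 × 0.09953 g H₂O ÷ 18.015 g/mol = 0.011050 mol
mol N = 2 × 0.4643 g N₂ ÷ 28.014 g/mol = 0.033148 mol
mass O = 1.714 − (1.0617 + 0.011138 + 0.46430) = 0.17690 g → mol O = 0.17690 ÷ 15.999 = 0.011057 mol
Divide by the smallest (0.011050 mol): C 7.999, H 1.000, N 3.000, O 1.001

C8HN3O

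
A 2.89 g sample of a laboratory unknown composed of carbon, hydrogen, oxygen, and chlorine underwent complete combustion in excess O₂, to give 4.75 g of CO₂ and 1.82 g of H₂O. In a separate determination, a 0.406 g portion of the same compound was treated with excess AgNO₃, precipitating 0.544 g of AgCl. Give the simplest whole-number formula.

mol C = 4.75 g CO₂ ÷ 44.009 g/mol = 0.1079 mol
mol H = 2 × 1.82 g H₂O ÷ 18.015 g/mol = 0.2021 mol
From the AgCl data: mol Cl per gram of compound = (0.544 ÷ 143.318) ÷ 0.406 = 0.009349 mol/g, so in the 2.89 g combustion sample mol Cl = 0.02702 mol
mass O = 2.89 − (1.296 + 0.2037 + 0.9578) = 0.4321 g → mol O = 0.4321 ÷ 15.999 = 0.02701 mol
Divide by the smallest (0.02701 mol): C 3.996, H 7.481, Cl 1.000, O 1.000
Multiplying each by 2 gives whole numbers: C 7.99, H 14.96, Cl 2.00, O 2.00

C8H15Cl2O2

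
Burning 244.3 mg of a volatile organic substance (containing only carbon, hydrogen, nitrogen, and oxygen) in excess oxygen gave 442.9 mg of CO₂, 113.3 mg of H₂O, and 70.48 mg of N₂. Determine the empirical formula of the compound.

mol C = 0.4429 g CO₂ ÷ 44.009 g/mol = 0.010064 mol
mol H = 2 × 0.1133 g H₂O ÷ 18.015 g/mol = 0.012578 mol
mol N = 2 × 0.07048 g N₂ ÷ 28.014 g/mol = 0.0050318 mol
mass O = 0.2443 − (0.12088 + 0.012679 + 0.070480) = 0.040264 g → mol O = 0.040264 ÷ 15.999 = 0.0025167 mol
Divide by the smallest (0.0025167 mol): C 3.999, H 4.998, N 1.999, O 1.000

C4H5N2O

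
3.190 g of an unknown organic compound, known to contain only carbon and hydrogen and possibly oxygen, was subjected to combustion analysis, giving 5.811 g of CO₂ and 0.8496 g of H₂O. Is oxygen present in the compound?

mol C = 5.811 g CO₂ ÷ 44.009 g/mol = 0.13204 mol
mol H = 2 × 0.8496 g H₂O ÷ 18.015 g/mol = 0.094321 mol
C and H account for only 1.6810 g of the 3.190 g sample; the remaining 1.5090 g must be oxygen.

yes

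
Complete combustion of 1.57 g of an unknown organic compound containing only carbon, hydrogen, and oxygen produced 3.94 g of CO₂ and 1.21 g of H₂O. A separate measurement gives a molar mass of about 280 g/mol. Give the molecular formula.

C16H24O4

mol C = 3.94 g CO₂ ÷ 44.009 g/mol = 0.08953 mol
mol H = 2 × 1.21 g H₂O ÷ 18.015 g/mol = 0.1343 mol
mass O = 1.57 − (1.075 + 0.1354) = 0.3593 g → mol O = 0.3593 ÷ 15.999 = 0.02246 mol
Divide by the smallest (0.02246 mol): C 3.987, H 5.982, O 1.000
Empirical formula: C4H6O
Empirical-formula mass = 70.09 g/mol; 280 ÷ 70.09 ≈ 4, so the molecular formula is C16H24O4.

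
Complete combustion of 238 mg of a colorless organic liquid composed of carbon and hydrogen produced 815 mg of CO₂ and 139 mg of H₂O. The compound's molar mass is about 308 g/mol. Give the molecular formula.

C24H20

mol C = 0.815 g CO₂ ÷ 44.009 g/mol = 0.01852 mol
mol H = 2 × 0.139 g H₂O ÷ 18.015 g/mol = 0.01543 mol
Divide by the smallest (0.01543 mol): C 1.200, H 1.000
Multiplying each by 5 gives whole numbers: C 6.00, H 5.00
Empirical formula: C6H5
Empirical-formula mass = 77.11 g/mol; 308 ÷ 77.11 ≈ 4, so the molecular formula is C24H20.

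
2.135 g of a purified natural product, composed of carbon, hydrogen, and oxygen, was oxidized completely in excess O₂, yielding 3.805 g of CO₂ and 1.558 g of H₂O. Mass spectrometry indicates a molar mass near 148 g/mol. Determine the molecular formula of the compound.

mol C = 3.805 g CO₂ ÷ 44.009 g/mol = 0.086460 mol
mol H = 2 × 1.558 g H₂O ÷ 18.015 g/mol = 0.17297 mol
mass O = 2.135 − (1.0385 + 0.17435) = 0.92218 g → mol O = 0.92218 ÷ 15.999 = 0.057640 mol
Divide by the smallest (0.057640 mol): C 1.500, H 3.001, O 1.000
Multiplying each by 2 gives whole numbers: C 3.00, H 6.00, O 2.00
Empirical formula: C3H6O2
Empirical-formula mass = 74.08 g/mol; 148 ÷ 74.08 ≈ 2, so the molecular formula is C6H12O4.

C6H12O4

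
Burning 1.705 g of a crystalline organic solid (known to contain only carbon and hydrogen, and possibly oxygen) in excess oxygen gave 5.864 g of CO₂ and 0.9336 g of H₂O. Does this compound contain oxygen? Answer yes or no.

mol C = 5.864 g CO₂ ÷ 44.009 g/mol = 0.13325 mol
mol H = 2 × 0.9336 g H₂O ÷ 18.015 g/mol = 0.10365 mol
C and H together account for 1.7049 g — essentially the entire 1.705 g sample — so the compound contains no oxygen.

no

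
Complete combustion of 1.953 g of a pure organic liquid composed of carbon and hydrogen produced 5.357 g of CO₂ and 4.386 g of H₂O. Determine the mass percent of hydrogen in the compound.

mol C = 5.357 g CO₂ ÷ 44.009 g/mol = 0.12173 mol
mol H = 2 × 4.386 g H₂O ÷ 18.015 g/mol = 0.48693 mol
mass % H = 0.49082 g ÷ 1.953 g × 100%

25.13%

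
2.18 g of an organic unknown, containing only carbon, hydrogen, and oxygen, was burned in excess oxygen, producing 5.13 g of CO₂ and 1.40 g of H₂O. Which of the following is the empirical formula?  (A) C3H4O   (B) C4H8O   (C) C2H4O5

mol C = 5.13 g CO₂ ÷ 44.009 g/mol = 0.1166 mol
mol H = 2 × 1.40 g H₂O ÷ 18.015 g/mol = 0.1554 mol
mass O = 2.18 − (1.400 + 0.1567) = 0.6232 g → mol O = 0.6232 ÷ 15.999 = 0.03896 mol
Divide by the smallest (0.03896 mol): C 2.992, H 3.990, O 1.000

(A) C3H4O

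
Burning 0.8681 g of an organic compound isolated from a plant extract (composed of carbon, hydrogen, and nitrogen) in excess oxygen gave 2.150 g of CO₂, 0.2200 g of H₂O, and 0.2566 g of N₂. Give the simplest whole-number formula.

C8H4N3

mol C = 2.150 g CO₂ ÷ 44.009 g/mol = 0.048854 mol
mol H = 2 × 0.2200 g H₂O ÷ 18.015 g/mol = 0.024424 mol
mol N = 2 × 0.2566 g N₂ ÷ 28.014 g/mol = 0.018319 mol
Divide by the smallest (0.018319 mol): C 2.667, H 1.333, N 1.000
Multiplying each by 3 gives whole numbers: C 8.00, H 4.00, N 3.00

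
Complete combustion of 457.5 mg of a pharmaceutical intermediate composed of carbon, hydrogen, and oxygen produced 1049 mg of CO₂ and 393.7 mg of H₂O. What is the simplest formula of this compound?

mol C = 1.049 g CO₂ ÷ 44.009 g/mol = 0.023836 mol
mol H = 2 × 0.3937 g H₂O ÷ 18.015 g/mol = 0.043708 mol
mass O = 0.4575 − (0.28629 + 0.044058) = 0.12715 g → mol O = 0.12715 ÷ 15.999 = 0.0079472 mol
Divide by the smallest (0.0079472 mol): C 2.999, H 5.500, O 1.000
Multiplying each by 2 gives whole numbers: C 6.00, H 11.00, O 2.00

C6H11O2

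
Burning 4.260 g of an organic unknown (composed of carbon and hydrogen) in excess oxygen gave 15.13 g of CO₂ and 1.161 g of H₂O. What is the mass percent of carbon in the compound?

mol C = 15.13 g CO₂ ÷ 44.009 g/mol = 0.34379 mol
mol H = 2 × 1.161 g H₂O ÷ 18.015 g/mol = 0.12889 mol
mass % C = 4.1293 g ÷ 4.260 g × 100%

96.93%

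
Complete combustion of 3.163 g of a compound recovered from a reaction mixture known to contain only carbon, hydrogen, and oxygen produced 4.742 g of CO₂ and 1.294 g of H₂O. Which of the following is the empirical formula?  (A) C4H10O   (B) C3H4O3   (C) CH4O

(B) C3H4O3

mol C = 4.742 g CO₂ ÷ 44.009 g/mol = 0.10775 mol
mol H = 2 × 1.294 g H₂O ÷ 18.015 g/mol = 0.14366 mol
mass O = 3.163 − (1.2942 + 0.14481) = 1.7240 g → mol O = 1.7240 ÷ 15.999 = 0.10776 mol
Divide by the smallest (0.10775 mol): C 1.000, H 1.333, O 1.000
Multiplying each by 3 gives whole numbers: C 3.00, H 4.00, O 3.00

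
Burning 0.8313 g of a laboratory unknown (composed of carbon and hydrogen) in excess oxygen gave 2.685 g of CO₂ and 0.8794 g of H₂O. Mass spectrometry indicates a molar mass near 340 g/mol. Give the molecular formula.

mol C = 2.685 g CO₂ ÷ 44.009 g/mol = 0.061010 mol
mol H = 2 × 0.8794 g H₂O ÷ 18.015 g/mol = 0.097630 mol
Divide by the smallest (0.061010 mol): C 1.000, H 1.600
Multiplying each by 5 gives whole numbers: C 5.00, H 8.00
Empirical formula: C5H8
Empirical-formula mass = 68.12 g/mol; 340 ÷ 68.12 ≈ 5, so the molecular formula is C25H40.

C25H40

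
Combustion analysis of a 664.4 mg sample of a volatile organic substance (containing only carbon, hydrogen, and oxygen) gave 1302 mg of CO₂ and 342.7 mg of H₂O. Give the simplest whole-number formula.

mol C = 1.302 g CO₂ ÷ 44.009 g/mol = 0.029585 mol
mol H = 2 × 0.3427 g H₂O ÷ 18.015 g/mol = 0.038046 mol
mass O = 0.6644 − (0.35534 + 0.038350) = 0.27071 g → mol O = 0.27071 ÷ 15.999 = 0.016920 mol
Divide by the smallest (0.016920 mol): C 1.748, H 2.249, O 1.000
Multiplying each by 4 gives whole numbers: C 6.99, H 8.99, O 4.00

C7H9O4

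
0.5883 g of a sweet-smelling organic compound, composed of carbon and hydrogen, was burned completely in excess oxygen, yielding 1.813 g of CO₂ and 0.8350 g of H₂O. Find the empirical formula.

mol C = 1.813 g CO₂ ÷ 44.009 g/mol = 0.041196 mol
mol H = 2 × 0.8350 g H₂O ÷ 18.015 g/mol = 0.092701 mol
Divide by the smallest (0.041196 mol): C 1.000, H 2.250
Multiplying each by 4 gives whole numbers: C 4.00, H 9.00

C4H9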